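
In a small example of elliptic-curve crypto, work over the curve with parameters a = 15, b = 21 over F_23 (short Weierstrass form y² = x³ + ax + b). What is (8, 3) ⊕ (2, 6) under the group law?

(8, 3) + (2, 6). λ = (6 - 3)/(2 - 8) ≡ 3/17 mod 23. 17⁻¹ ≡ 19 (mod 23), so λ ≡ 11.
  x = λ² - 8 - 2 = 121 - 10 ≡ 19; y = λ·(8 - 19) - 3 ≡ 14. → (19, 14)

(19, 14)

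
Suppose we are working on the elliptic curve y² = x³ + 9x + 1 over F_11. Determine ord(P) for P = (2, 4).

2P: tangent at (2, 4): λ = (3·2² + 9)/(2·4) ≡ 10/8. 8⁻¹ ≡ 7 (mod 11) since 8·7 = 56 ≡ 1, so λ ≡ 10·7 ≡ 4.
  x = λ² - 2 - 2 = 16 - 4 ≡ 1; y = λ·(2 - 1) - 4 ≡ 0. → (1, 0)
3P: (1, 0) + (2, 4). λ = (4 - 0)/(2 - 1) ≡ 4/1 mod 11. 1⁻¹ ≡ 1 (mod 11) since 1·1 = 1 ≡ 1, so λ ≡ 4.
  x = λ² - 1 - 2 = 16 - 3 ≡ 2; y = λ·(1 - 2) - 0 ≡ 7. → (2, 7)
4P: (2, 7) + (2, 4): same x and y₁ ≡ -y₂, so the sum is 𝒪.
4P = 𝒪, so the order is 4.

4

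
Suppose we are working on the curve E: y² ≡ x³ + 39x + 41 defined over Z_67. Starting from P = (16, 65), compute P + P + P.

(50, 48)

Repeated addition: build up to 3P.
2P: tangent at (16, 65): λ = (3·16² + 39)/(2·65) ≡ 3/63. 63⁻¹ ≡ 50 (mod 67) since 63·50 = 3150 ≡ 1, so λ ≡ 3·50 ≡ 16.
  x = λ² - 16 - 16 = 256 - 32 ≡ 23; y = λ·(16 - 23) - 65 ≡ 24. → (23, 24)
3P: (23, 24) + (16, 65). λ = (65 - 24)/(16 - 23) ≡ 41/60 mod 67. 60⁻¹ ≡ 19 (mod 67), so λ ≡ 42.
  x = λ² - 23 - 16 = 1764 - 39 ≡ 50; y = λ·(23 - 50) - 24 ≡ 48. → (50, 48)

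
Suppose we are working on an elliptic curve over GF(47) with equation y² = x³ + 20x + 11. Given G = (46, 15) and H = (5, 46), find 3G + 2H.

First 3G:
Repeated addition: build up to 3G.
2G: tangent at (46, 15): λ = (3·46² + 20)/(2·15) ≡ 23/30. 30⁻¹ ≡ 11 (mod 47), so λ ≡ 23·11 ≡ 18.
  x = λ² - 46 - 46 = 324 - 92 ≡ 44; y = λ·(46 - 44) - 15 ≡ 21. → (44, 21)
3G: (44, 21) + (46, 15). λ = (15 - 21)/(46 - 44) ≡ 41/2 mod 47. 2⁻¹ ≡ 24 (mod 47), so λ ≡ 44.
  x = λ² - 44 - 46 = 1936 - 90 ≡ 13; y = λ·(44 - 13) - 21 ≡ 27. → (13, 27)
3G = (13, 27).
Next 2H:
Repeated addition: build up to 2H.
2H: tangent at (5, 46): λ = (3·5² + 20)/(2·46) ≡ 1/45. 45⁻¹ ≡ 23 (mod 47), so λ ≡ 1·23 ≡ 23.
  x = λ² - 5 - 5 = 529 - 10 ≡ 2; y = λ·(5 - 2) - 46 ≡ 23. → (2, 23)
2H = (2, 23).
Finally 3G + 2H:
(13, 27) + (2, 23). λ = (23 - 27)/(2 - 13) ≡ 43/36 mod 47. 36⁻¹ ≡ 17 (mod 47), so λ ≡ 26.
  x = λ² - 13 - 2 = 676 - 15 ≡ 3; y = λ·(13 - 3) - 27 ≡ 45. → (3, 45)

(3, 45)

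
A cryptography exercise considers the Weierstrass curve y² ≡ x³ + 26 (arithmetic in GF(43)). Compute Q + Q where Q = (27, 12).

tangent at (27, 12): λ = (3·27² + 0)/(2·12) ≡ 37/24. 24⁻¹ ≡ 9 (mod 43) since 24·9 = 216 ≡ 1, so λ ≡ 37·9 ≡ 32.
  x = λ² - 27 - 27 = 1024 - 54 ≡ 24; y = λ·(27 - 24) - 12 ≡ 41. → (24, 41)

(24, 41)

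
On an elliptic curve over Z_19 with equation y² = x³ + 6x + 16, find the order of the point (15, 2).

4

2P: tangent at (15, 2): λ = (3·15² + 6)/(2·2) ≡ 16/4. 4⁻¹ ≡ 5 (mod 19) since 4·5 = 20 ≡ 1, so λ ≡ 16·5 ≡ 4.
  x = λ² - 15 - 15 = 16 - 30 ≡ 5; y = λ·(15 - 5) - 2 ≡ 0. → (5, 0)
3P: (5, 0) + (15, 2). λ = (2 - 0)/(15 - 5) ≡ 2/10 mod 19. 10⁻¹ ≡ 2 (mod 19) since 10·2 = 20 ≡ 1, so λ ≡ 4.
  x = λ² - 5 - 15 = 16 - 20 ≡ 15; y = λ·(5 - 15) - 0 ≡ 17. → (15, 17)
4P: (15, 17) + (15, 2): same x and y₁ ≡ -y₂, so the sum is the point at infinity.
4P = the point at infinity, so the order is 4.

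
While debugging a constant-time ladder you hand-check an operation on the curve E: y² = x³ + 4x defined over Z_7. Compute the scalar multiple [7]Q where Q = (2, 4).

Double-and-add on 7 = (111)₂. Start with Q = (2, 4) for the leading 1-bit.
double: tangent at (2, 4): λ = (3·2² + 4)/(2·4) ≡ 2/1. 1⁻¹ ≡ 1 (mod 7), so λ ≡ 2·1 ≡ 2.
  x = λ² - 2 - 2 = 4 - 4 ≡ 0; y = λ·(2 - 0) - 4 ≡ 0. → (0, 0)
add Q: (0, 0) + (2, 4). λ = (4 - 0)/(2 - 0) ≡ 4/2 mod 7. 2⁻¹ ≡ 4 (mod 7), so λ ≡ 2.
  x = λ² - 0 - 2 = 4 - 2 ≡ 2; y = λ·(0 - 2) - 0 ≡ 3. → (2, 3)
double: tangent at (2, 3): λ = (3·2² + 4)/(2·3) ≡ 2/6. 6⁻¹ ≡ 6 (mod 7) since 6·6 = 36 ≡ 1, so λ ≡ 2·6 ≡ 5.
  x = λ² - 2 - 2 = 25 - 4 ≡ 0; y = λ·(2 - 0) - 3 ≡ 0. → (0, 0)
add Q: (0, 0) + (2, 4). λ = (4 - 0)/(2 - 0) ≡ 4/2 mod 7. 2⁻¹ ≡ 4 (mod 7) since 2·4 = 8 ≡ 1, so λ ≡ 2.
  x = λ² - 0 - 2 = 4 - 2 ≡ 2; y = λ·(0 - 2) - 0 ≡ 3. → (2, 3)

(2, 3)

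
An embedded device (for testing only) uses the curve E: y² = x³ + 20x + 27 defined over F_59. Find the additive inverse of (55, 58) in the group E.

-(55, 58) = (55, -58 mod 59) = (55, 1).

(55, 1)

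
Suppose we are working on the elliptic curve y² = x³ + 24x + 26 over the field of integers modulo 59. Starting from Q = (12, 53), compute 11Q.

Repeated addition: build up to 11Q.
2Q: tangent at (12, 53): λ = (3·12² + 24)/(2·53) ≡ 43/47. 47⁻¹ ≡ 54 (mod 59) since 47·54 = 2538 ≡ 1, so λ ≡ 43·54 ≡ 21.
  x = λ² - 12 - 12 = 441 - 24 ≡ 4; y = λ·(12 - 4) - 53 ≡ 56. → (4, 56)
3Q: (4, 56) + (12, 53). λ = (53 - 56)/(12 - 4) ≡ 56/8 mod 59. 8⁻¹ ≡ 37 (mod 59), so λ ≡ 7.
  x = λ² - 4 - 12 = 49 - 16 ≡ 33; y = λ·(4 - 33) - 56 ≡ 36. → (33, 36)
4Q: (33, 36) + (12, 53). λ = (53 - 36)/(12 - 33) ≡ 17/38 mod 59. 38⁻¹ ≡ 14 (mod 59) since 38·14 = 532 ≡ 1, so λ ≡ 2.
  x = λ² - 33 - 12 = 4 - 45 ≡ 18; y = λ·(33 - 18) - 36 ≡ 53. → (18, 53)
5Q: (18, 53) + (12, 53). λ = (53 - 53)/(12 - 18) ≡ 0/53 mod 59. 53⁻¹ ≡ 49 (mod 59), so λ ≡ 0.
  x = λ² - 18 - 12 = 0 - 30 ≡ 29; y = λ·(18 - 29) - 53 ≡ 6. → (29, 6)
6Q: (29, 6) + (12, 53). λ = (53 - 6)/(12 - 29) ≡ 47/42 mod 59. 42⁻¹ ≡ 52 (mod 59), so λ ≡ 25.
  x = λ² - 29 - 12 = 625 - 41 ≡ 53; y = λ·(29 - 53) - 6 ≡ 43. → (53, 43)
7Q: (53, 43) + (12, 53). λ = (53 - 43)/(12 - 53) ≡ 10/18 mod 59. 18⁻¹ ≡ 23 (mod 59), so λ ≡ 53.
  x = λ² - 53 - 12 = 2809 - 65 ≡ 30; y = λ·(53 - 30) - 43 ≡ 55. → (30, 55)
8Q: (30, 55) + (12, 53). λ = (53 - 55)/(12 - 30) ≡ 57/41 mod 59. 41⁻¹ ≡ 36 (mod 59), so λ ≡ 46.
  x = λ² - 30 - 12 = 2116 - 42 ≡ 9; y = λ·(30 - 9) - 55 ≡ 26. → (9, 26)
9Q: (9, 26) + (12, 53). λ = (53 - 26)/(12 - 9) ≡ 27/3 mod 59. 3⁻¹ ≡ 20 (mod 59) since 3·20 = 60 ≡ 1, so λ ≡ 9.
  x = λ² - 9 - 12 = 81 - 21 ≡ 1; y = λ·(9 - 1) - 26 ≡ 46. → (1, 46)
10Q: (1, 46) + (12, 53). λ = (53 - 46)/(12 - 1) ≡ 7/11 mod 59. 11⁻¹ ≡ 43 (mod 59) since 11·43 = 473 ≡ 1, so λ ≡ 6.
  x = λ² - 1 - 12 = 36 - 13 ≡ 23; y = λ·(1 - 23) - 46 ≡ 58. → (23, 58)
11Q: (23, 58) + (12, 53). λ = (53 - 58)/(12 - 23) ≡ 54/48 mod 59. 48⁻¹ ≡ 16 (mod 59) since 48·16 = 768 ≡ 1, so λ ≡ 38.
  x = λ² - 23 - 12 = 1444 - 35 ≡ 52; y = λ·(23 - 52) - 58 ≡ 20. → (52, 20)

(52, 20)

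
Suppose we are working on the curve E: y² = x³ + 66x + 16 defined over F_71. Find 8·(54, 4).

(1, 56)

Write Q = (54, 4).
Repeated addition: build up to 8Q.
2Q: tangent at (54, 4): λ = (3·54² + 66)/(2·4) ≡ 10/8. 8⁻¹ ≡ 9 (mod 71) since 8·9 = 72 ≡ 1, so λ ≡ 10·9 ≡ 19.
  x = λ² - 54 - 54 = 361 - 108 ≡ 40; y = λ·(54 - 40) - 4 ≡ 49. → (40, 49)
3Q: (40, 49) + (54, 4). λ = (4 - 49)/(54 - 40) ≡ 26/14 mod 71. 14⁻¹ ≡ 66 (mod 71) since 14·66 = 924 ≡ 1, so λ ≡ 12.
  x = λ² - 40 - 54 = 144 - 94 ≡ 50; y = λ·(40 - 50) - 49 ≡ 44. → (50, 44)
4Q: (50, 44) + (54, 4). λ = (4 - 44)/(54 - 50) ≡ 31/4 mod 71. 4⁻¹ ≡ 18 (mod 71), so λ ≡ 61.
  x = λ² - 50 - 54 = 3721 - 104 ≡ 67; y = λ·(50 - 67) - 44 ≡ 55. → (67, 55)
5Q: (67, 55) + (54, 4). λ = (4 - 55)/(54 - 67) ≡ 20/58 mod 71. 58⁻¹ ≡ 60 (mod 71), so λ ≡ 64.
  x = λ² - 67 - 54 = 4096 - 121 ≡ 70; y = λ·(67 - 70) - 55 ≡ 37. → (70, 37)
6Q: (70, 37) + (54, 4). λ = (4 - 37)/(54 - 70) ≡ 38/55 mod 71. 55⁻¹ ≡ 31 (mod 71), so λ ≡ 42.
  x = λ² - 70 - 54 = 1764 - 124 ≡ 7; y = λ·(70 - 7) - 37 ≡ 53. → (7, 53)
7Q: (7, 53) + (54, 4). λ = (4 - 53)/(54 - 7) ≡ 22/47 mod 71. 47⁻¹ ≡ 68 (mod 71), so λ ≡ 5.
  x = λ² - 7 - 54 = 25 - 61 ≡ 35; y = λ·(7 - 35) - 53 ≡ 20. → (35, 20)
8Q: (35, 20) + (54, 4). λ = (4 - 20)/(54 - 35) ≡ 55/19 mod 71. 19⁻¹ ≡ 15 (mod 71) since 19·15 = 285 ≡ 1, so λ ≡ 44.
  x = λ² - 35 - 54 = 1936 - 89 ≡ 1; y = λ·(35 - 1) - 20 ≡ 56. → (1, 56)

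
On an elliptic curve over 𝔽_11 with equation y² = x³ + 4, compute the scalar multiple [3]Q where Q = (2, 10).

Repeated addition: build up to 3Q.
2Q: tangent at (2, 10): λ = (3·2² + 0)/(2·10) ≡ 1/9. 9⁻¹ ≡ 5 (mod 11), so λ ≡ 1·5 ≡ 5.
  x = λ² - 2 - 2 = 25 - 4 ≡ 10; y = λ·(2 - 10) - 10 ≡ 5. → (10, 5)
3Q: (10, 5) + (2, 10). λ = (10 - 5)/(2 - 10) ≡ 5/3 mod 11. 3⁻¹ ≡ 4 (mod 11) since 3·4 = 12 ≡ 1, so λ ≡ 9.
  x = λ² - 10 - 2 = 81 - 12 ≡ 3; y = λ·(10 - 3) - 5 ≡ 3. → (3, 3)

(3, 3)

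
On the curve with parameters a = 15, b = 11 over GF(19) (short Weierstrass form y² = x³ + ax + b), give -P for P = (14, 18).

-(14, 18) = (14, -18 mod 19) = (14, 1).

(14, 1)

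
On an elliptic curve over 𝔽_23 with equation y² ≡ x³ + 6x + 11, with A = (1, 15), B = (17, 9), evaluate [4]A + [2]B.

First 4A:
Repeated addition: build up to 4A.
2A: tangent at (1, 15): λ = (3·1² + 6)/(2·15) ≡ 9/7. 7⁻¹ ≡ 10 (mod 23) since 7·10 = 70 ≡ 1, so λ ≡ 9·10 ≡ 21.
  x = λ² - 1 - 1 = 441 - 2 ≡ 2; y = λ·(1 - 2) - 15 ≡ 10. → (2, 10)
3A: (2, 10) + (1, 15). λ = (15 - 10)/(1 - 2) ≡ 5/22 mod 23. 22⁻¹ ≡ 22 (mod 23), so λ ≡ 18.
  x = λ² - 2 - 1 = 324 - 3 ≡ 22; y = λ·(2 - 22) - 10 ≡ 21. → (22, 21)
4A: (22, 21) + (1, 15). λ = (15 - 21)/(1 - 22) ≡ 17/2 mod 23. 2⁻¹ ≡ 12 (mod 23), so λ ≡ 20.
  x = λ² - 22 - 1 = 400 - 23 ≡ 9; y = λ·(22 - 9) - 21 ≡ 9. → (9, 9)
4A = (9, 9).
Next 2B:
Repeated addition: build up to 2B.
2B: tangent at (17, 9): λ = (3·17² + 6)/(2·9) ≡ 22/18. 18⁻¹ ≡ 9 (mod 23) since 18·9 = 162 ≡ 1, so λ ≡ 22·9 ≡ 14.
  x = λ² - 17 - 17 = 196 - 34 ≡ 1; y = λ·(17 - 1) - 9 ≡ 8. → (1, 8)
2B = (1, 8).
Finally 4A + 2B:
(9, 9) + (1, 8). λ = (8 - 9)/(1 - 9) ≡ 22/15 mod 23. 15⁻¹ ≡ 20 (mod 23) since 15·20 = 300 ≡ 1, so λ ≡ 3.
  x = λ² - 9 - 1 = 9 - 10 ≡ 22; y = λ·(9 - 22) - 9 ≡ 21. → (22, 21)

(22, 21)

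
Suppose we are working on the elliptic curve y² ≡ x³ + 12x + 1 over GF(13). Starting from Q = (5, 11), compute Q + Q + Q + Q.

(1, 1)

Repeated addition: build up to 4Q.
2Q: tangent at (5, 11): λ = (3·5² + 12)/(2·11) ≡ 9/9. 9⁻¹ ≡ 3 (mod 13), so λ ≡ 9·3 ≡ 1.
  x = λ² - 5 - 5 = 1 - 10 ≡ 4; y = λ·(5 - 4) - 11 ≡ 3. → (4, 3)
3Q: (4, 3) + (5, 11). λ = (11 - 3)/(5 - 4) ≡ 8/1 mod 13. 1⁻¹ ≡ 1 (mod 13) since 1·1 = 1 ≡ 1, so λ ≡ 8.
  x = λ² - 4 - 5 = 64 - 9 ≡ 3; y = λ·(4 - 3) - 3 ≡ 5. → (3, 5)
4Q: (3, 5) + (5, 11). λ = (11 - 5)/(5 - 3) ≡ 6/2 mod 13. 2⁻¹ ≡ 7 (mod 13) since 2·7 = 14 ≡ 1, so λ ≡ 3.
  x = λ² - 3 - 5 = 9 - 8 ≡ 1; y = λ·(3 - 1) - 5 ≡ 1. → (1, 1)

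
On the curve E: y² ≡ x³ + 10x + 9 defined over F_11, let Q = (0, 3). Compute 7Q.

(9, 5)

Repeated addition: build up to 7Q.
2Q: tangent at (0, 3): λ = (3·0² + 10)/(2·3) ≡ 10/6. 6⁻¹ ≡ 2 (mod 11), so λ ≡ 10·2 ≡ 9.
  x = λ² - 0 - 0 = 81 - 0 ≡ 4; y = λ·(0 - 4) - 3 ≡ 5. → (4, 5)
3Q: (4, 5) + (0, 3). λ = (3 - 5)/(0 - 4) ≡ 9/7 mod 11. 7⁻¹ ≡ 8 (mod 11), so λ ≡ 6.
  x = λ² - 4 - 0 = 36 - 4 ≡ 10; y = λ·(4 - 10) - 5 ≡ 3. → (10, 3)
4Q: (10, 3) + (0, 3). λ = (3 - 3)/(0 - 10) ≡ 0/1 mod 11. 1⁻¹ ≡ 1 (mod 11) since 1·1 = 1 ≡ 1, so λ ≡ 0.
  x = λ² - 10 - 0 = 0 - 10 ≡ 1; y = λ·(10 - 1) - 3 ≡ 8. → (1, 8)
5Q: (1, 8) + (0, 3). λ = (3 - 8)/(0 - 1) ≡ 6/10 mod 11. 10⁻¹ ≡ 10 (mod 11), so λ ≡ 5.
  x = λ² - 1 - 0 = 25 - 1 ≡ 2; y = λ·(1 - 2) - 8 ≡ 9. → (2, 9)
6Q: (2, 9) + (0, 3). λ = (3 - 9)/(0 - 2) ≡ 5/9 mod 11. 9⁻¹ ≡ 5 (mod 11) since 9·5 = 45 ≡ 1, so λ ≡ 3.
  x = λ² - 2 - 0 = 9 - 2 ≡ 7; y = λ·(2 - 7) - 9 ≡ 9. → (7, 9)
7Q: (7, 9) + (0, 3). λ = (3 - 9)/(0 - 7) ≡ 5/4 mod 11. 4⁻¹ ≡ 3 (mod 11), so λ ≡ 4.
  x = λ² - 7 - 0 = 16 - 7 ≡ 9; y = λ·(7 - 9) - 9 ≡ 5. → (9, 5)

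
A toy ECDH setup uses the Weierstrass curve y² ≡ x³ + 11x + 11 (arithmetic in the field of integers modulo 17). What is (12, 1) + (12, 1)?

(6, 2)

tangent at (12, 1): λ = (3·12² + 11)/(2·1) ≡ 1/2. 2⁻¹ ≡ 9 (mod 17), so λ ≡ 1·9 ≡ 9.
  x = λ² - 12 - 12 = 81 - 24 ≡ 6; y = λ·(12 - 6) - 1 ≡ 2. → (6, 2)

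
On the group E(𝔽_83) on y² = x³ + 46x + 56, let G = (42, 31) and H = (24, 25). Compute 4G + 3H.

First 4G:
Double-and-add on 4 = (100)₂. Start with G = (42, 31) for the leading 1-bit.
double: tangent at (42, 31): λ = (3·42² + 46)/(2·31) ≡ 26/62. 62⁻¹ ≡ 79 (mod 83), so λ ≡ 26·79 ≡ 62.
  x = λ² - 42 - 42 = 3844 - 84 ≡ 25; y = λ·(42 - 25) - 31 ≡ 27. → (25, 27)
double: tangent at (25, 27): λ = (3·25² + 46)/(2·27) ≡ 12/54. 54⁻¹ ≡ 20 (mod 83) since 54·20 = 1080 ≡ 1, so λ ≡ 12·20 ≡ 74.
  x = λ² - 25 - 25 = 5476 - 50 ≡ 31; y = λ·(25 - 31) - 27 ≡ 27. → (31, 27)
4G = (31, 27).
Next 3H:
Repeated addition: build up to 3H.
2H: tangent at (24, 25): λ = (3·24² + 46)/(2·25) ≡ 31/50. 50⁻¹ ≡ 5 (mod 83) since 50·5 = 250 ≡ 1, so λ ≡ 31·5 ≡ 72.
  x = λ² - 24 - 24 = 5184 - 48 ≡ 73; y = λ·(24 - 73) - 25 ≡ 16. → (73, 16)
3H: (73, 16) + (24, 25). λ = (25 - 16)/(24 - 73) ≡ 9/34 mod 83. 34⁻¹ ≡ 22 (mod 83), so λ ≡ 32.
  x = λ² - 73 - 24 = 1024 - 97 ≡ 14; y = λ·(73 - 14) - 16 ≡ 46. → (14, 46)
3H = (14, 46).
Finally 4G + 3H:
(31, 27) + (14, 46). λ = (46 - 27)/(14 - 31) ≡ 19/66 mod 83. 66⁻¹ ≡ 39 (mod 83), so λ ≡ 77.
  x = λ² - 31 - 14 = 5929 - 45 ≡ 74; y = λ·(31 - 74) - 27 ≡ 65. → (74, 65)

(74, 65)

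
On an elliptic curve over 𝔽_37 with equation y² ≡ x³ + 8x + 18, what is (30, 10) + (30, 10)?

(7, 11)

tangent at (30, 10): λ = (3·30² + 8)/(2·10) ≡ 7/20. 20⁻¹ ≡ 13 (mod 37) since 20·13 = 260 ≡ 1, so λ ≡ 7·13 ≡ 17.
  x = λ² - 30 - 30 = 289 - 60 ≡ 7; y = λ·(30 - 7) - 10 ≡ 11. → (7, 11)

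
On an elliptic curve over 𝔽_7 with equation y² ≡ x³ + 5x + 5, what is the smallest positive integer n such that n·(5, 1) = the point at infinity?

7

2P: tangent at (5, 1): λ = (3·5² + 5)/(2·1) ≡ 3/2. 2⁻¹ ≡ 4 (mod 7) since 2·4 = 8 ≡ 1, so λ ≡ 3·4 ≡ 5.
  x = λ² - 5 - 5 = 25 - 10 ≡ 1; y = λ·(5 - 1) - 1 ≡ 5. → (1, 5)
3P: (1, 5) + (5, 1). λ = (1 - 5)/(5 - 1) ≡ 3/4 mod 7. 4⁻¹ ≡ 2 (mod 7), so λ ≡ 6.
  x = λ² - 1 - 5 = 36 - 6 ≡ 2; y = λ·(1 - 2) - 5 ≡ 3. → (2, 3)
4P: (2, 3) + (5, 1). λ = (1 - 3)/(5 - 2) ≡ 5/3 mod 7. 3⁻¹ ≡ 5 (mod 7), so λ ≡ 4.
  x = λ² - 2 - 5 = 16 - 7 ≡ 2; y = λ·(2 - 2) - 3 ≡ 4. → (2, 4)
5P: (2, 4) + (5, 1). λ = (1 - 4)/(5 - 2) ≡ 4/3 mod 7. 3⁻¹ ≡ 5 (mod 7), so λ ≡ 6.
  x = λ² - 2 - 5 = 36 - 7 ≡ 1; y = λ·(2 - 1) - 4 ≡ 2. → (1, 2)
6P: (1, 2) + (5, 1). λ = (1 - 2)/(5 - 1) ≡ 6/4 mod 7. 4⁻¹ ≡ 2 (mod 7) since 4·2 = 8 ≡ 1, so λ ≡ 5.
  x = λ² - 1 - 5 = 25 - 6 ≡ 5; y = λ·(1 - 5) - 2 ≡ 6. → (5, 6)
7P: (5, 6) + (5, 1): same x and y₁ ≡ -y₂, so the sum is the point at infinity.
7P = the point at infinity, so the order is 7.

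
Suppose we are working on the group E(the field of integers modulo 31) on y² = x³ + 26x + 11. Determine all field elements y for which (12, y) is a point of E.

x³ + 26x + 11 = 2051 ≡ 5 (mod 31).
Square roots of 5 mod 31: 6 and 25 (since 6² = 36 ≡ 5).

6, 25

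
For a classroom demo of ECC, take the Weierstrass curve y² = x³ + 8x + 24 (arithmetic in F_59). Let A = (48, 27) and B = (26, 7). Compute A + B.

(48, 27) + (26, 7). λ = (7 - 27)/(26 - 48) ≡ 39/37 mod 59. 37⁻¹ ≡ 8 (mod 59) since 37·8 = 296 ≡ 1, so λ ≡ 17.
  x = λ² - 48 - 26 = 289 - 74 ≡ 38; y = λ·(48 - 38) - 27 ≡ 25. → (38, 25)

(38, 25)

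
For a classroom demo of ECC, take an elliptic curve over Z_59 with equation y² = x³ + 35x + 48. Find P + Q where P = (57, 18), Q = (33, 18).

(57, 18) + (33, 18). λ = (18 - 18)/(33 - 57) ≡ 0/35 mod 59. 35⁻¹ ≡ 27 (mod 59), so λ ≡ 0.
  x = λ² - 57 - 33 = 0 - 90 ≡ 28; y = λ·(57 - 28) - 18 ≡ 41. → (28, 41)

(28, 41)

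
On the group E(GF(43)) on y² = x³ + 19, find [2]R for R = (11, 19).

tangent at (11, 19): λ = (3·11² + 0)/(2·19) ≡ 19/38. 38⁻¹ ≡ 17 (mod 43) since 38·17 = 646 ≡ 1, so λ ≡ 19·17 ≡ 22.
  x = λ² - 11 - 11 = 484 - 22 ≡ 32; y = λ·(11 - 32) - 19 ≡ 35. → (32, 35)

(32, 35)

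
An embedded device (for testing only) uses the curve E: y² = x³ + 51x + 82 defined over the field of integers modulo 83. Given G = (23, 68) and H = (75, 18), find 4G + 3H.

First 4G:
Repeated addition: build up to 4G.
2G: tangent at (23, 68): λ = (3·23² + 51)/(2·68) ≡ 61/53. 53⁻¹ ≡ 47 (mod 83), so λ ≡ 61·47 ≡ 45.
  x = λ² - 23 - 23 = 2025 - 46 ≡ 70; y = λ·(23 - 70) - 68 ≡ 58. → (70, 58)
3G: (70, 58) + (23, 68). λ = (68 - 58)/(23 - 70) ≡ 10/36 mod 83. 36⁻¹ ≡ 30 (mod 83) since 36·30 = 1080 ≡ 1, so λ ≡ 51.
  x = λ² - 70 - 23 = 2601 - 93 ≡ 18; y = λ·(70 - 18) - 58 ≡ 21. → (18, 21)
4G: (18, 21) + (23, 68). λ = (68 - 21)/(23 - 18) ≡ 47/5 mod 83. 5⁻¹ ≡ 50 (mod 83), so λ ≡ 26.
  x = λ² - 18 - 23 = 676 - 41 ≡ 54; y = λ·(18 - 54) - 21 ≡ 39. → (54, 39)
4G = (54, 39).
Next 3H:
Repeated addition: build up to 3H.
2H: tangent at (75, 18): λ = (3·75² + 51)/(2·18) ≡ 77/36. 36⁻¹ ≡ 30 (mod 83), so λ ≡ 77·30 ≡ 69.
  x = λ² - 75 - 75 = 4761 - 150 ≡ 46; y = λ·(75 - 46) - 18 ≡ 74. → (46, 74)
3H: (46, 74) + (75, 18). λ = (18 - 74)/(75 - 46) ≡ 27/29 mod 83. 29⁻¹ ≡ 63 (mod 83), so λ ≡ 41.
  x = λ² - 46 - 75 = 1681 - 121 ≡ 66; y = λ·(46 - 66) - 74 ≡ 19. → (66, 19)
3H = (66, 19).
Finally 4G + 3H:
(54, 39) + (66, 19). λ = (19 - 39)/(66 - 54) ≡ 63/12 mod 83. 12⁻¹ ≡ 7 (mod 83) since 12·7 = 84 ≡ 1, so λ ≡ 26.
  x = λ² - 54 - 66 = 676 - 120 ≡ 58; y = λ·(54 - 58) - 39 ≡ 23. → (58, 23)

(58, 23)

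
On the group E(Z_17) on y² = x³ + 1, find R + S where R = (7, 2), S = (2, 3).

(7, 2) + (2, 3). λ = (3 - 2)/(2 - 7) ≡ 1/12 mod 17. 12⁻¹ ≡ 10 (mod 17) since 12·10 = 120 ≡ 1, so λ ≡ 10.
  x = λ² - 7 - 2 = 100 - 9 ≡ 6; y = λ·(7 - 6) - 2 ≡ 8. → (6, 8)

(6, 8)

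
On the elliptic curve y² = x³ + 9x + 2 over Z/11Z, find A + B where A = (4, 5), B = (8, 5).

(4, 5) + (8, 5). λ = (5 - 5)/(8 - 4) ≡ 0/4 mod 11. 4⁻¹ ≡ 3 (mod 11) since 4·3 = 12 ≡ 1, so λ ≡ 0.
  x = λ² - 4 - 8 = 0 - 12 ≡ 10; y = λ·(4 - 10) - 5 ≡ 6. → (10, 6)

(10, 6)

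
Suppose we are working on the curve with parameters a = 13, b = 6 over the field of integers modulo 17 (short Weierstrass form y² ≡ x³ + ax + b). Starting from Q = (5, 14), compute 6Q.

Repeated addition: build up to 6Q.
2Q: tangent at (5, 14): λ = (3·5² + 13)/(2·14) ≡ 3/11. 11⁻¹ ≡ 14 (mod 17) since 11·14 = 154 ≡ 1, so λ ≡ 3·14 ≡ 8.
  x = λ² - 5 - 5 = 64 - 10 ≡ 3; y = λ·(5 - 3) - 14 ≡ 2. → (3, 2)
3Q: (3, 2) + (5, 14). λ = (14 - 2)/(5 - 3) ≡ 12/2 mod 17. 2⁻¹ ≡ 9 (mod 17) since 2·9 = 18 ≡ 1, so λ ≡ 6.
  x = λ² - 3 - 5 = 36 - 8 ≡ 11; y = λ·(3 - 11) - 2 ≡ 1. → (11, 1)
4Q: (11, 1) + (5, 14). λ = (14 - 1)/(5 - 11) ≡ 13/11 mod 17. 11⁻¹ ≡ 14 (mod 17), so λ ≡ 12.
  x = λ² - 11 - 5 = 144 - 16 ≡ 9; y = λ·(11 - 9) - 1 ≡ 6. → (9, 6)
5Q: (9, 6) + (5, 14). λ = (14 - 6)/(5 - 9) ≡ 8/13 mod 17. 13⁻¹ ≡ 4 (mod 17) since 13·4 = 52 ≡ 1, so λ ≡ 15.
  x = λ² - 9 - 5 = 225 - 14 ≡ 7; y = λ·(9 - 7) - 6 ≡ 7. → (7, 7)
6Q: (7, 7) + (5, 14). λ = (14 - 7)/(5 - 7) ≡ 7/15 mod 17. 15⁻¹ ≡ 8 (mod 17), so λ ≡ 5.
  x = λ² - 7 - 5 = 25 - 12 ≡ 13; y = λ·(7 - 13) - 7 ≡ 14. → (13, 14)

(13, 14)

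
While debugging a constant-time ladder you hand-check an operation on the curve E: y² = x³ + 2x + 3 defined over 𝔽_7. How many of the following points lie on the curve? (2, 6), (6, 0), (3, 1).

(2, 6): 6² ≡ 1, rhs ≡ 1 → on.
(6, 0): 0² ≡ 0, rhs ≡ 0 → on.
(3, 1): 1² ≡ 1, rhs ≡ 1 → on.

3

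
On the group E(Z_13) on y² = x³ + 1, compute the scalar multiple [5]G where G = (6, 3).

(6, 10)

Repeated addition: build up to 5G.
2G: tangent at (6, 3): λ = (3·6² + 0)/(2·3) ≡ 4/6. 6⁻¹ ≡ 11 (mod 13) since 6·11 = 66 ≡ 1, so λ ≡ 4·11 ≡ 5.
  x = λ² - 6 - 6 = 25 - 12 ≡ 0; y = λ·(6 - 0) - 3 ≡ 1. → (0, 1)
3G: (0, 1) + (6, 3). λ = (3 - 1)/(6 - 0) ≡ 2/6 mod 13. 6⁻¹ ≡ 11 (mod 13), so λ ≡ 9.
  x = λ² - 0 - 6 = 81 - 6 ≡ 10; y = λ·(0 - 10) - 1 ≡ 0. → (10, 0)
4G: (10, 0) + (6, 3). λ = (3 - 0)/(6 - 10) ≡ 3/9 mod 13. 9⁻¹ ≡ 3 (mod 13), so λ ≡ 9.
  x = λ² - 10 - 6 = 81 - 16 ≡ 0; y = λ·(10 - 0) - 0 ≡ 12. → (0, 12)
5G: (0, 12) + (6, 3). λ = (3 - 12)/(6 - 0) ≡ 4/6 mod 13. 6⁻¹ ≡ 11 (mod 13), so λ ≡ 5.
  x = λ² - 0 - 6 = 25 - 6 ≡ 6; y = λ·(0 - 6) - 12 ≡ 10. → (6, 10)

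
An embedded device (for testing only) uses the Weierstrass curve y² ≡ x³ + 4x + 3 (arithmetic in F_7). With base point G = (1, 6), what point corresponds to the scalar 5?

Repeated addition: build up to 5G.
2G: tangent at (1, 6): λ = (3·1² + 4)/(2·6) ≡ 0/5. 5⁻¹ ≡ 3 (mod 7) since 5·3 = 15 ≡ 1, so λ ≡ 0·3 ≡ 0.
  x = λ² - 1 - 1 = 0 - 2 ≡ 5; y = λ·(1 - 5) - 6 ≡ 1. → (5, 1)
3G: (5, 1) + (1, 6). λ = (6 - 1)/(1 - 5) ≡ 5/3 mod 7. 3⁻¹ ≡ 5 (mod 7), so λ ≡ 4.
  x = λ² - 5 - 1 = 16 - 6 ≡ 3; y = λ·(5 - 3) - 1 ≡ 0. → (3, 0)
4G: (3, 0) + (1, 6). λ = (6 - 0)/(1 - 3) ≡ 6/5 mod 7. 5⁻¹ ≡ 3 (mod 7), so λ ≡ 4.
  x = λ² - 3 - 1 = 16 - 4 ≡ 5; y = λ·(3 - 5) - 0 ≡ 6. → (5, 6)
5G: (5, 6) + (1, 6). λ = (6 - 6)/(1 - 5) ≡ 0/3 mod 7. 3⁻¹ ≡ 5 (mod 7), so λ ≡ 0.
  x = λ² - 5 - 1 = 0 - 6 ≡ 1; y = λ·(5 - 1) - 6 ≡ 1. → (1, 1)

(1, 1)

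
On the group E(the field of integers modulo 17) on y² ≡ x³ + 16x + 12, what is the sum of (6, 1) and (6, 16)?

O

The two points share x = 6 and their y-coordinates satisfy 1 + 16 ≡ 0 (mod 17), so they are inverses. Their sum is 𝒪.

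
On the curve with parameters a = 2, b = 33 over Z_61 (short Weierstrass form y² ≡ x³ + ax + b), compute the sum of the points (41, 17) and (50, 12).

(17, 51)

(41, 17) + (50, 12). λ = (12 - 17)/(50 - 41) ≡ 56/9 mod 61. 9⁻¹ ≡ 34 (mod 61), so λ ≡ 13.
  x = λ² - 41 - 50 = 169 - 91 ≡ 17; y = λ·(41 - 17) - 17 ≡ 51. → (17, 51)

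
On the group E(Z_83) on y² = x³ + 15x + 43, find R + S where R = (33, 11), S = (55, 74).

(33, 11) + (55, 74). λ = (74 - 11)/(55 - 33) ≡ 63/22 mod 83. 22⁻¹ ≡ 34 (mod 83), so λ ≡ 67.
  x = λ² - 33 - 55 = 4489 - 88 ≡ 2; y = λ·(33 - 2) - 11 ≡ 74. → (2, 74)

(2, 74)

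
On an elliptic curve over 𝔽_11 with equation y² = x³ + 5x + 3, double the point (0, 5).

(3, 10)

tangent at (0, 5): λ = (3·0² + 5)/(2·5) ≡ 5/10. 10⁻¹ ≡ 10 (mod 11), so λ ≡ 5·10 ≡ 6.
  x = λ² - 0 - 0 = 36 - 0 ≡ 3; y = λ·(0 - 3) - 5 ≡ 10. → (3, 10)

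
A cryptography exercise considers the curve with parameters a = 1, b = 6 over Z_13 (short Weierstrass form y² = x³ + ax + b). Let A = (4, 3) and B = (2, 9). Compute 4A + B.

(11, 3)

First 4A:
Double-and-add on 4 = (100)₂. Start with A = (4, 3) for the leading 1-bit.
double: tangent at (4, 3): λ = (3·4² + 1)/(2·3) ≡ 10/6. 6⁻¹ ≡ 11 (mod 13) since 6·11 = 66 ≡ 1, so λ ≡ 10·11 ≡ 6.
  x = λ² - 4 - 4 = 36 - 8 ≡ 2; y = λ·(4 - 2) - 3 ≡ 9. → (2, 9)
double: tangent at (2, 9): λ = (3·2² + 1)/(2·9) ≡ 0/5. 5⁻¹ ≡ 8 (mod 13) since 5·8 = 40 ≡ 1, so λ ≡ 0·8 ≡ 0.
  x = λ² - 2 - 2 = 0 - 4 ≡ 9; y = λ·(2 - 9) - 9 ≡ 4. → (9, 4)
4A = (9, 4).
Finally 4A + B:
(9, 4) + (2, 9). λ = (9 - 4)/(2 - 9) ≡ 5/6 mod 13. 6⁻¹ ≡ 11 (mod 13), so λ ≡ 3.
  x = λ² - 9 - 2 = 9 - 11 ≡ 11; y = λ·(9 - 11) - 4 ≡ 3. → (11, 3)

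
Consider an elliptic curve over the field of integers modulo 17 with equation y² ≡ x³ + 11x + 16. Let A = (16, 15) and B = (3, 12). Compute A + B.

(16, 15) + (3, 12). λ = (12 - 15)/(3 - 16) ≡ 14/4 mod 17. 4⁻¹ ≡ 13 (mod 17) since 4·13 = 52 ≡ 1, so λ ≡ 12.
  x = λ² - 16 - 3 = 144 - 19 ≡ 6; y = λ·(16 - 6) - 15 ≡ 3. → (6, 3)

(6, 3)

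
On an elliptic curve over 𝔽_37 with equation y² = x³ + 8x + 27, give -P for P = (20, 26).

-(20, 26) = (20, -26 mod 37) = (20, 11).

(20, 11)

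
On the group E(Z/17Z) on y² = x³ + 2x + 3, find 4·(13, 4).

Write P = (13, 4).
Repeated addition: build up to 4P.
2P: tangent at (13, 4): λ = (3·13² + 2)/(2·4) ≡ 16/8. 8⁻¹ ≡ 15 (mod 17), so λ ≡ 16·15 ≡ 2.
  x = λ² - 13 - 13 = 4 - 26 ≡ 12; y = λ·(13 - 12) - 4 ≡ 15. → (12, 15)
3P: (12, 15) + (13, 4). λ = (4 - 15)/(13 - 12) ≡ 6/1 mod 17. 1⁻¹ ≡ 1 (mod 17), so λ ≡ 6.
  x = λ² - 12 - 13 = 36 - 25 ≡ 11; y = λ·(12 - 11) - 15 ≡ 8. → (11, 8)
4P: (11, 8) + (13, 4). λ = (4 - 8)/(13 - 11) ≡ 13/2 mod 17. 2⁻¹ ≡ 9 (mod 17), so λ ≡ 15.
  x = λ² - 11 - 13 = 225 - 24 ≡ 14; y = λ·(11 - 14) - 8 ≡ 15. → (14, 15)

(14, 15)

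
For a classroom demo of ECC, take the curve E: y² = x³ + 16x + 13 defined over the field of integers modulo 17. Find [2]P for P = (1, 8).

(2, 11)

tangent at (1, 8): λ = (3·1² + 16)/(2·8) ≡ 2/16. 16⁻¹ ≡ 16 (mod 17) since 16·16 = 256 ≡ 1, so λ ≡ 2·16 ≡ 15.
  x = λ² - 1 - 1 = 225 - 2 ≡ 2; y = λ·(1 - 2) - 8 ≡ 11. → (2, 11)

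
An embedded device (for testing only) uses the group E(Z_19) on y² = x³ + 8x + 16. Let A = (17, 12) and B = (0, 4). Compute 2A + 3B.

First 2A:
Repeated addition: build up to 2A.
2A: tangent at (17, 12): λ = (3·17² + 8)/(2·12) ≡ 1/5. 5⁻¹ ≡ 4 (mod 19) since 5·4 = 20 ≡ 1, so λ ≡ 1·4 ≡ 4.
  x = λ² - 17 - 17 = 16 - 34 ≡ 1; y = λ·(17 - 1) - 12 ≡ 14. → (1, 14)
2A = (1, 14).
Next 3B:
Repeated addition: build up to 3B.
2B: tangent at (0, 4): λ = (3·0² + 8)/(2·4) ≡ 8/8. 8⁻¹ ≡ 12 (mod 19) since 8·12 = 96 ≡ 1, so λ ≡ 8·12 ≡ 1.
  x = λ² - 0 - 0 = 1 - 0 ≡ 1; y = λ·(0 - 1) - 4 ≡ 14. → (1, 14)
3B: (1, 14) + (0, 4). λ = (4 - 14)/(0 - 1) ≡ 9/18 mod 19. 18⁻¹ ≡ 18 (mod 19) since 18·18 = 324 ≡ 1, so λ ≡ 10.
  x = λ² - 1 - 0 = 100 - 1 ≡ 4; y = λ·(1 - 4) - 14 ≡ 13. → (4, 13)
3B = (4, 13).
Finally 2A + 3B:
(1, 14) + (4, 13). λ = (13 - 14)/(4 - 1) ≡ 18/3 mod 19. 3⁻¹ ≡ 13 (mod 19), so λ ≡ 6.
  x = λ² - 1 - 4 = 36 - 5 ≡ 12; y = λ·(1 - 12) - 14 ≡ 15. → (12, 15)

(12, 15)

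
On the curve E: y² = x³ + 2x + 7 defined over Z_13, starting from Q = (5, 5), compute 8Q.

O

Repeated addition: build up to 8Q.
2Q: tangent at (5, 5): λ = (3·5² + 2)/(2·5) ≡ 12/10. 10⁻¹ ≡ 4 (mod 13) since 10·4 = 40 ≡ 1, so λ ≡ 12·4 ≡ 9.
  x = λ² - 5 - 5 = 81 - 10 ≡ 6; y = λ·(5 - 6) - 5 ≡ 12. → (6, 12)
3Q: (6, 12) + (5, 5). λ = (5 - 12)/(5 - 6) ≡ 6/12 mod 13. 12⁻¹ ≡ 12 (mod 13), so λ ≡ 7.
  x = λ² - 6 - 5 = 49 - 11 ≡ 12; y = λ·(6 - 12) - 12 ≡ 11. → (12, 11)
4Q: (12, 11) + (5, 5). λ = (5 - 11)/(5 - 12) ≡ 7/6 mod 13. 6⁻¹ ≡ 11 (mod 13) since 6·11 = 66 ≡ 1, so λ ≡ 12.
  x = λ² - 12 - 5 = 144 - 17 ≡ 10; y = λ·(12 - 10) - 11 ≡ 0. → (10, 0)
5Q: (10, 0) + (5, 5). λ = (5 - 0)/(5 - 10) ≡ 5/8 mod 13. 8⁻¹ ≡ 5 (mod 13) since 8·5 = 40 ≡ 1, so λ ≡ 12.
  x = λ² - 10 - 5 = 144 - 15 ≡ 12; y = λ·(10 - 12) - 0 ≡ 2. → (12, 2)
6Q: (12, 2) + (5, 5). λ = (5 - 2)/(5 - 12) ≡ 3/6 mod 13. 6⁻¹ ≡ 11 (mod 13) since 6·11 = 66 ≡ 1, so λ ≡ 7.
  x = λ² - 12 - 5 = 49 - 17 ≡ 6; y = λ·(12 - 6) - 2 ≡ 1. → (6, 1)
7Q: (6, 1) + (5, 5). λ = (5 - 1)/(5 - 6) ≡ 4/12 mod 13. 12⁻¹ ≡ 12 (mod 13) since 12·12 = 144 ≡ 1, so λ ≡ 9.
  x = λ² - 6 - 5 = 81 - 11 ≡ 5; y = λ·(6 - 5) - 1 ≡ 8. → (5, 8)
8Q: (5, 8) + (5, 5): same x and y₁ ≡ -y₂, so the sum is O.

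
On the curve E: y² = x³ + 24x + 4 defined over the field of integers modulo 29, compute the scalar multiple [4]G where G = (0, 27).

(24, 7)

Double-and-add on 4 = (100)₂. Start with G = (0, 27) for the leading 1-bit.
double: tangent at (0, 27): λ = (3·0² + 24)/(2·27) ≡ 24/25. 25⁻¹ ≡ 7 (mod 29), so λ ≡ 24·7 ≡ 23.
  x = λ² - 0 - 0 = 529 - 0 ≡ 7; y = λ·(0 - 7) - 27 ≡ 15. → (7, 15)
double: tangent at (7, 15): λ = (3·7² + 24)/(2·15) ≡ 26/1. 1⁻¹ ≡ 1 (mod 29), so λ ≡ 26·1 ≡ 26.
  x = λ² - 7 - 7 = 676 - 14 ≡ 24; y = λ·(7 - 24) - 15 ≡ 7. → (24, 7)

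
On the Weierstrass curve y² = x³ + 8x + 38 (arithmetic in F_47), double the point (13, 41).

(38, 41)

tangent at (13, 41): λ = (3·13² + 8)/(2·41) ≡ 45/35. 35⁻¹ ≡ 43 (mod 47), so λ ≡ 45·43 ≡ 8.
  x = λ² - 13 - 13 = 64 - 26 ≡ 38; y = λ·(13 - 38) - 41 ≡ 41. → (38, 41)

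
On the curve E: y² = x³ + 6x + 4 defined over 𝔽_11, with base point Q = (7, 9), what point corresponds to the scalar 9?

(8, 6)

Repeated addition: build up to 9Q.
2Q: tangent at (7, 9): λ = (3·7² + 6)/(2·9) ≡ 10/7. 7⁻¹ ≡ 8 (mod 11), so λ ≡ 10·8 ≡ 3.
  x = λ² - 7 - 7 = 9 - 14 ≡ 6; y = λ·(7 - 6) - 9 ≡ 5. → (6, 5)
3Q: (6, 5) + (7, 9). λ = (9 - 5)/(7 - 6) ≡ 4/1 mod 11. 1⁻¹ ≡ 1 (mod 11) since 1·1 = 1 ≡ 1, so λ ≡ 4.
  x = λ² - 6 - 7 = 16 - 13 ≡ 3; y = λ·(6 - 3) - 5 ≡ 7. → (3, 7)
4Q: (3, 7) + (7, 9). λ = (9 - 7)/(7 - 3) ≡ 2/4 mod 11. 4⁻¹ ≡ 3 (mod 11), so λ ≡ 6.
  x = λ² - 3 - 7 = 36 - 10 ≡ 4; y = λ·(3 - 4) - 7 ≡ 9. → (4, 9)
5Q: (4, 9) + (7, 9). λ = (9 - 9)/(7 - 4) ≡ 0/3 mod 11. 3⁻¹ ≡ 4 (mod 11) since 3·4 = 12 ≡ 1, so λ ≡ 0.
  x = λ² - 4 - 7 = 0 - 11 ≡ 0; y = λ·(4 - 0) - 9 ≡ 2. → (0, 2)
6Q: (0, 2) + (7, 9). λ = (9 - 2)/(7 - 0) ≡ 7/7 mod 11. 7⁻¹ ≡ 8 (mod 11), so λ ≡ 1.
  x = λ² - 0 - 7 = 1 - 7 ≡ 5; y = λ·(0 - 5) - 2 ≡ 4. → (5, 4)
7Q: (5, 4) + (7, 9). λ = (9 - 4)/(7 - 5) ≡ 5/2 mod 11. 2⁻¹ ≡ 6 (mod 11), so λ ≡ 8.
  x = λ² - 5 - 7 = 64 - 12 ≡ 8; y = λ·(5 - 8) - 4 ≡ 5. → (8, 5)
8Q: (8, 5) + (7, 9). λ = (9 - 5)/(7 - 8) ≡ 4/10 mod 11. 10⁻¹ ≡ 10 (mod 11) since 10·10 = 100 ≡ 1, so λ ≡ 7.
  x = λ² - 8 - 7 = 49 - 15 ≡ 1; y = λ·(8 - 1) - 5 ≡ 0. → (1, 0)
9Q: (1, 0) + (7, 9). λ = (9 - 0)/(7 - 1) ≡ 9/6 mod 11. 6⁻¹ ≡ 2 (mod 11) since 6·2 = 12 ≡ 1, so λ ≡ 7.
  x = λ² - 1 - 7 = 49 - 8 ≡ 8; y = λ·(1 - 8) - 0 ≡ 6. → (8, 6)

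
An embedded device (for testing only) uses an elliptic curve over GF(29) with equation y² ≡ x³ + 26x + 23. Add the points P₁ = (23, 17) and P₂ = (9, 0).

(22, 7)

(23, 17) + (9, 0). λ = (0 - 17)/(9 - 23) ≡ 12/15 mod 29. 15⁻¹ ≡ 2 (mod 29), so λ ≡ 24.
  x = λ² - 23 - 9 = 576 - 32 ≡ 22; y = λ·(23 - 22) - 17 ≡ 7. → (22, 7)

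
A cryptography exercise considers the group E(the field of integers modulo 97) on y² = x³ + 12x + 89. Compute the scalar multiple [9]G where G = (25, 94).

Double-and-add on 9 = (1001)₂. Start with G = (25, 94) for the leading 1-bit.
double: tangent at (25, 94): λ = (3·25² + 12)/(2·94) ≡ 44/91. 91⁻¹ ≡ 16 (mod 97), so λ ≡ 44·16 ≡ 25.
  x = λ² - 25 - 25 = 625 - 50 ≡ 90; y = λ·(25 - 90) - 94 ≡ 27. → (90, 27)
double: tangent at (90, 27): λ = (3·90² + 12)/(2·27) ≡ 62/54. 54⁻¹ ≡ 9 (mod 97), so λ ≡ 62·9 ≡ 73.
  x = λ² - 90 - 90 = 5329 - 180 ≡ 8; y = λ·(90 - 8) - 27 ≡ 42. → (8, 42)
double: tangent at (8, 42): λ = (3·8² + 12)/(2·42) ≡ 10/84. 84⁻¹ ≡ 82 (mod 97), so λ ≡ 10·82 ≡ 44.
  x = λ² - 8 - 8 = 1936 - 16 ≡ 77; y = λ·(8 - 77) - 42 ≡ 26. → (77, 26)
add G: (77, 26) + (25, 94). λ = (94 - 26)/(25 - 77) ≡ 68/45 mod 97. 45⁻¹ ≡ 69 (mod 97), so λ ≡ 36.
  x = λ² - 77 - 25 = 1296 - 102 ≡ 30; y = λ·(77 - 30) - 26 ≡ 17. → (30, 17)

(30, 17)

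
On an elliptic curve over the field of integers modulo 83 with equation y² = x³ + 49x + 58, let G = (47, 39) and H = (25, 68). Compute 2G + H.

First 2G:
Repeated addition: build up to 2G.
2G: tangent at (47, 39): λ = (3·47² + 49)/(2·39) ≡ 36/78. 78⁻¹ ≡ 33 (mod 83), so λ ≡ 36·33 ≡ 26.
  x = λ² - 47 - 47 = 676 - 94 ≡ 1; y = λ·(47 - 1) - 39 ≡ 78. → (1, 78)
2G = (1, 78).
Finally 2G + H:
(1, 78) + (25, 68). λ = (68 - 78)/(25 - 1) ≡ 73/24 mod 83. 24⁻¹ ≡ 45 (mod 83), so λ ≡ 48.
  x = λ² - 1 - 25 = 2304 - 26 ≡ 37; y = λ·(1 - 37) - 78 ≡ 20. → (37, 20)

(37, 20)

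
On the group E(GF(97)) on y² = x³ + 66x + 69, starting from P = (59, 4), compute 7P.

(43, 62)

Repeated addition: build up to 7P.
2P: tangent at (59, 4): λ = (3·59² + 66)/(2·4) ≡ 33/8. 8⁻¹ ≡ 85 (mod 97), so λ ≡ 33·85 ≡ 89.
  x = λ² - 59 - 59 = 7921 - 118 ≡ 43; y = λ·(59 - 43) - 4 ≡ 62. → (43, 62)
3P: (43, 62) + (59, 4). λ = (4 - 62)/(59 - 43) ≡ 39/16 mod 97. 16⁻¹ ≡ 91 (mod 97) since 16·91 = 1456 ≡ 1, so λ ≡ 57.
  x = λ² - 43 - 59 = 3249 - 102 ≡ 43; y = λ·(43 - 43) - 62 ≡ 35. → (43, 35)
4P: (43, 35) + (59, 4). λ = (4 - 35)/(59 - 43) ≡ 66/16 mod 97. 16⁻¹ ≡ 91 (mod 97) since 16·91 = 1456 ≡ 1, so λ ≡ 89.
  x = λ² - 43 - 59 = 7921 - 102 ≡ 59; y = λ·(43 - 59) - 35 ≡ 93. → (59, 93)
5P: (59, 93) + (59, 4): same x and y₁ ≡ -y₂, so the sum is the point at infinity.
6P: the point at infinity + (59, 4) = (59, 4) (identity).
7P: tangent at (59, 4): λ = (3·59² + 66)/(2·4) ≡ 33/8. 8⁻¹ ≡ 85 (mod 97), so λ ≡ 33·85 ≡ 89.
  x = λ² - 59 - 59 = 7921 - 118 ≡ 43; y = λ·(59 - 43) - 4 ≡ 62. → (43, 62)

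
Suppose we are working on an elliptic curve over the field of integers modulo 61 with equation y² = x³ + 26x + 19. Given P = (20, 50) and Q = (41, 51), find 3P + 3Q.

First 3P:
Repeated addition: build up to 3P.
2P: tangent at (20, 50): λ = (3·20² + 26)/(2·50) ≡ 6/39. 39⁻¹ ≡ 36 (mod 61) since 39·36 = 1404 ≡ 1, so λ ≡ 6·36 ≡ 33.
  x = λ² - 20 - 20 = 1089 - 40 ≡ 12; y = λ·(20 - 12) - 50 ≡ 31. → (12, 31)
3P: (12, 31) + (20, 50). λ = (50 - 31)/(20 - 12) ≡ 19/8 mod 61. 8⁻¹ ≡ 23 (mod 61) since 8·23 = 184 ≡ 1, so λ ≡ 10.
  x = λ² - 12 - 20 = 100 - 32 ≡ 7; y = λ·(12 - 7) - 31 ≡ 19. → (7, 19)
3P = (7, 19).
Next 3Q:
Repeated addition: build up to 3Q.
2Q: tangent at (41, 51): λ = (3·41² + 26)/(2·51) ≡ 6/41. 41⁻¹ ≡ 3 (mod 61) since 41·3 = 123 ≡ 1, so λ ≡ 6·3 ≡ 18.
  x = λ² - 41 - 41 = 324 - 82 ≡ 59; y = λ·(41 - 59) - 51 ≡ 52. → (59, 52)
3Q: (59, 52) + (41, 51). λ = (51 - 52)/(41 - 59) ≡ 60/43 mod 61. 43⁻¹ ≡ 44 (mod 61), so λ ≡ 17.
  x = λ² - 59 - 41 = 289 - 100 ≡ 6; y = λ·(59 - 6) - 52 ≡ 56. → (6, 56)
3Q = (6, 56).
Finally 3P + 3Q:
(7, 19) + (6, 56). λ = (56 - 19)/(6 - 7) ≡ 37/60 mod 61. 60⁻¹ ≡ 60 (mod 61), so λ ≡ 24.
  x = λ² - 7 - 6 = 576 - 13 ≡ 14; y = λ·(7 - 14) - 19 ≡ 57. → (14, 57)

(14, 57)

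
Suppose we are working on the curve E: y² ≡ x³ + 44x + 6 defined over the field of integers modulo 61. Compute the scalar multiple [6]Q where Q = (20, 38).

Repeated addition: build up to 6Q.
2Q: tangent at (20, 38): λ = (3·20² + 44)/(2·38) ≡ 24/15. 15⁻¹ ≡ 57 (mod 61) since 15·57 = 855 ≡ 1, so λ ≡ 24·57 ≡ 26.
  x = λ² - 20 - 20 = 676 - 40 ≡ 26; y = λ·(20 - 26) - 38 ≡ 50. → (26, 50)
3Q: (26, 50) + (20, 38). λ = (38 - 50)/(20 - 26) ≡ 49/55 mod 61. 55⁻¹ ≡ 10 (mod 61), so λ ≡ 2.
  x = λ² - 26 - 20 = 4 - 46 ≡ 19; y = λ·(26 - 19) - 50 ≡ 25. → (19, 25)
4Q: (19, 25) + (20, 38). λ = (38 - 25)/(20 - 19) ≡ 13/1 mod 61. 1⁻¹ ≡ 1 (mod 61) since 1·1 = 1 ≡ 1, so λ ≡ 13.
  x = λ² - 19 - 20 = 169 - 39 ≡ 8; y = λ·(19 - 8) - 25 ≡ 57. → (8, 57)
5Q: (8, 57) + (20, 38). λ = (38 - 57)/(20 - 8) ≡ 42/12 mod 61. 12⁻¹ ≡ 56 (mod 61), so λ ≡ 34.
  x = λ² - 8 - 20 = 1156 - 28 ≡ 30; y = λ·(8 - 30) - 57 ≡ 49. → (30, 49)
6Q: (30, 49) + (20, 38). λ = (38 - 49)/(20 - 30) ≡ 50/51 mod 61. 51⁻¹ ≡ 6 (mod 61), so λ ≡ 56.
  x = λ² - 30 - 20 = 3136 - 50 ≡ 36; y = λ·(30 - 36) - 49 ≡ 42. → (36, 42)

(36, 42)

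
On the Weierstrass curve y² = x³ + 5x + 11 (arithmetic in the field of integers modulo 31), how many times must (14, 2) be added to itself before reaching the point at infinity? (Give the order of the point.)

12

2P: tangent at (14, 2): λ = (3·14² + 5)/(2·2) ≡ 4/4. 4⁻¹ ≡ 8 (mod 31), so λ ≡ 4·8 ≡ 1.
  x = λ² - 14 - 14 = 1 - 28 ≡ 4; y = λ·(14 - 4) - 2 ≡ 8. → (4, 8)
3P: (4, 8) + (14, 2). λ = (2 - 8)/(14 - 4) ≡ 25/10 mod 31. 10⁻¹ ≡ 28 (mod 31) since 10·28 = 280 ≡ 1, so λ ≡ 18.
  x = λ² - 4 - 14 = 324 - 18 ≡ 27; y = λ·(4 - 27) - 8 ≡ 12. → (27, 12)
4P: (27, 12) + (14, 2). λ = (2 - 12)/(14 - 27) ≡ 21/18 mod 31. 18⁻¹ ≡ 19 (mod 31), so λ ≡ 27.
  x = λ² - 27 - 14 = 729 - 41 ≡ 6; y = λ·(27 - 6) - 12 ≡ 28. → (6, 28)
5P: (6, 28) + (14, 2). λ = (2 - 28)/(14 - 6) ≡ 5/8 mod 31. 8⁻¹ ≡ 4 (mod 31) since 8·4 = 32 ≡ 1, so λ ≡ 20.
  x = λ² - 6 - 14 = 400 - 20 ≡ 8; y = λ·(6 - 8) - 28 ≡ 25. → (8, 25)
6P: (8, 25) + (14, 2). λ = (2 - 25)/(14 - 8) ≡ 8/6 mod 31. 6⁻¹ ≡ 26 (mod 31) since 6·26 = 156 ≡ 1, so λ ≡ 22.
  x = λ² - 8 - 14 = 484 - 22 ≡ 28; y = λ·(8 - 28) - 25 ≡ 0. → (28, 0)
7P: (28, 0) + (14, 2). λ = (2 - 0)/(14 - 28) ≡ 2/17 mod 31. 17⁻¹ ≡ 11 (mod 31), so λ ≡ 22.
  x = λ² - 28 - 14 = 484 - 42 ≡ 8; y = λ·(28 - 8) - 0 ≡ 6. → (8, 6)
8P: (8, 6) + (14, 2). λ = (2 - 6)/(14 - 8) ≡ 27/6 mod 31. 6⁻¹ ≡ 26 (mod 31), so λ ≡ 20.
  x = λ² - 8 - 14 = 400 - 22 ≡ 6; y = λ·(8 - 6) - 6 ≡ 3. → (6, 3)
9P: (6, 3) + (14, 2). λ = (2 - 3)/(14 - 6) ≡ 30/8 mod 31. 8⁻¹ ≡ 4 (mod 31) since 8·4 = 32 ≡ 1, so λ ≡ 27.
  x = λ² - 6 - 14 = 729 - 20 ≡ 27; y = λ·(6 - 27) - 3 ≡ 19. → (27, 19)
10P: (27, 19) + (14, 2). λ = (2 - 19)/(14 - 27) ≡ 14/18 mod 31. 18⁻¹ ≡ 19 (mod 31) since 18·19 = 342 ≡ 1, so λ ≡ 18.
  x = λ² - 27 - 14 = 324 - 41 ≡ 4; y = λ·(27 - 4) - 19 ≡ 23. → (4, 23)
11P: (4, 23) + (14, 2). λ = (2 - 23)/(14 - 4) ≡ 10/10 mod 31. 10⁻¹ ≡ 28 (mod 31), so λ ≡ 1.
  x = λ² - 4 - 14 = 1 - 18 ≡ 14; y = λ·(4 - 14) - 23 ≡ 29. → (14, 29)
12P: (14, 29) + (14, 2): same x and y₁ ≡ -y₂, so the sum is the point at infinity.
12P = the point at infinity, so the order is 12.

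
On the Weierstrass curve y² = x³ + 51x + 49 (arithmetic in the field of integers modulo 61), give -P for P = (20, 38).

-(20, 38) = (20, -38 mod 61) = (20, 23).

(20, 23)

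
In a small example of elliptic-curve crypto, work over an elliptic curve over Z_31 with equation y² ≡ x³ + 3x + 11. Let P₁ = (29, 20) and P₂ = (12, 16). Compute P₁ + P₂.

(4, 26)

(29, 20) + (12, 16). λ = (16 - 20)/(12 - 29) ≡ 27/14 mod 31. 14⁻¹ ≡ 20 (mod 31), so λ ≡ 13.
  x = λ² - 29 - 12 = 169 - 41 ≡ 4; y = λ·(29 - 4) - 20 ≡ 26. → (4, 26)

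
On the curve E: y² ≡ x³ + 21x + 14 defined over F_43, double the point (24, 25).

tangent at (24, 25): λ = (3·24² + 21)/(2·25) ≡ 29/7. 7⁻¹ ≡ 37 (mod 43), so λ ≡ 29·37 ≡ 41.
  x = λ² - 24 - 24 = 1681 - 48 ≡ 42; y = λ·(24 - 42) - 25 ≡ 11. → (42, 11)

(42, 11)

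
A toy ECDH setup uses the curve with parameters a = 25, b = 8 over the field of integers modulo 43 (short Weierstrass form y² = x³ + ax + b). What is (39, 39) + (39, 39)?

(14, 7)

tangent at (39, 39): λ = (3·39² + 25)/(2·39) ≡ 30/35. 35⁻¹ ≡ 16 (mod 43) since 35·16 = 560 ≡ 1, so λ ≡ 30·16 ≡ 7.
  x = λ² - 39 - 39 = 49 - 78 ≡ 14; y = λ·(39 - 14) - 39 ≡ 7. → (14, 7)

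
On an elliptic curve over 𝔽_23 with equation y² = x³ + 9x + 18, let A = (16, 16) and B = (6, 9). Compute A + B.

(10, 2)

(16, 16) + (6, 9). λ = (9 - 16)/(6 - 16) ≡ 16/13 mod 23. 13⁻¹ ≡ 16 (mod 23) since 13·16 = 208 ≡ 1, so λ ≡ 3.
  x = λ² - 16 - 6 = 9 - 22 ≡ 10; y = λ·(16 - 10) - 16 ≡ 2. → (10, 2)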